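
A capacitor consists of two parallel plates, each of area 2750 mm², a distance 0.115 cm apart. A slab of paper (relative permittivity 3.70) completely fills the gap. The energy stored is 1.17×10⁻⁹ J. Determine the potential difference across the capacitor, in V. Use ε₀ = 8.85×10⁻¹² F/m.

A = 2750 mm² = 2.75×10⁻³ m².
C = κε₀A/d = 3.70 × 8.85×10⁻¹² × 2.75×10⁻³ / 1.15×10⁻³ = 7.83×10⁻¹¹ F.
V = √(2U/C) = √(2 × 1.17×10⁻⁹ / 7.83×10⁻¹¹) = 5.47 V.

V ≈ 5.47 V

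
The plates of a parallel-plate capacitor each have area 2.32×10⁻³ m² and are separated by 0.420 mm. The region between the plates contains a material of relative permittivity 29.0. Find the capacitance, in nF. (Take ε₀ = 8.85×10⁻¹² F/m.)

C ≈ 1.42 nF

C = κε₀A/d = 29.0 × 8.85×10⁻¹² × 2.32×10⁻³ / 4.20×10⁻⁴ = 1.42×10⁻⁹ F.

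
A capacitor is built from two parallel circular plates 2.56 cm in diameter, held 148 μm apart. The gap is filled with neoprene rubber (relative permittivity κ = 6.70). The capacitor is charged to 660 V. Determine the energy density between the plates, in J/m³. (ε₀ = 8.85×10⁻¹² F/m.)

590 J/m³

E = V/d = 660 / 1.48×10⁻⁴ = 4.46×10⁶ V/m.
u = ½κε₀E² = ½ × 6.70 × 8.85×10⁻¹² × (4.46×10⁶)² = 5.90×10² J/m³.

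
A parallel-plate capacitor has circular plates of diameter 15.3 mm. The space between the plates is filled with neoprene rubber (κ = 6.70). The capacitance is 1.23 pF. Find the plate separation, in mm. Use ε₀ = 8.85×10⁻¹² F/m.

d ≈ 8.86 mm

A = π(15.3/2 mm)² = 1.84×10⁻⁴ m².
d = κε₀A/C = 6.70 × 8.85×10⁻¹² × 1.84×10⁻⁴ / 1.23×10⁻¹² = 8.86×10⁻³ m.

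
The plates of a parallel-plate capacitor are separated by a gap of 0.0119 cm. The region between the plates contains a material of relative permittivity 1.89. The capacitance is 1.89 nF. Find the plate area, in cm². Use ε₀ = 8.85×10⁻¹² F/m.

A = Cd/(κε₀) = 1.89×10⁻⁹ × 1.19×10⁻⁴ / (1.89 × 8.85×10⁻¹²) = 1.34×10⁻² m².

A ≈ 134 cm²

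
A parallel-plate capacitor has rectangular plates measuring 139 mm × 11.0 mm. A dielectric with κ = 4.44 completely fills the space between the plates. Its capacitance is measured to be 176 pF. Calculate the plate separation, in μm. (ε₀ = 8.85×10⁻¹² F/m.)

A = 139 × 11.0 mm² = 1.53×10⁻³ m².
d = κε₀A/C = 4.44 × 8.85×10⁻¹² × 1.53×10⁻³ / 1.76×10⁻¹⁰ = 3.41×10⁻⁴ m.

341 μm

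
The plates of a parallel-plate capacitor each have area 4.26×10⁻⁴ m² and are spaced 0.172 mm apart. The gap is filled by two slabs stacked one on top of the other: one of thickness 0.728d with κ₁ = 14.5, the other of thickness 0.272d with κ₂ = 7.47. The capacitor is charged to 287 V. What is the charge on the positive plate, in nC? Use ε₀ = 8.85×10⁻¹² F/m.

Stacked slabs ⇒ two capacitors in series, each with the full plate area.
C₁ = κ₁ε₀A/d₁ = 14.5 × 8.85×10⁻¹² × 4.26×10⁻⁴ / 1.25×10⁻⁴ = 4.37×10⁻¹⁰ F.
C₂ = κ₂ε₀A/d₂ = 7.47 × 8.85×10⁻¹² × 4.26×10⁻⁴ / 4.68×10⁻⁵ = 6.02×10⁻¹⁰ F.
C = (1/C₁ + 1/C₂)⁻¹ = 2.53×10⁻¹⁰ F.
Q = CV = 2.53×10⁻¹⁰ × 287 = 7.26×10⁻⁸ C.

Q ≈ 72.6 nC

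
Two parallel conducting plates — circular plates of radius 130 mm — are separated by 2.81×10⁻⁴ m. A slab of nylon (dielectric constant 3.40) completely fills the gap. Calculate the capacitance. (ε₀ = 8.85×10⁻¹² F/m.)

A = π(130 mm)² = 5.31×10⁻² m².
C = κε₀A/d = 3.40 × 8.85×10⁻¹² × 5.31×10⁻² / 2.81×10⁻⁴ = 5.69×10⁻⁹ F.

C ≈ 5.69 nF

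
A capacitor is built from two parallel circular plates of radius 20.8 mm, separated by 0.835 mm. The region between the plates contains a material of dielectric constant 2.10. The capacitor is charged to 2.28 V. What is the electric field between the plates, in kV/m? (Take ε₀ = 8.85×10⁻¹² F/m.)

E ≈ 2.73 kV/m

E = V/d = 2.28 / 8.35×10⁻⁴ = 2.73×10³ V/m.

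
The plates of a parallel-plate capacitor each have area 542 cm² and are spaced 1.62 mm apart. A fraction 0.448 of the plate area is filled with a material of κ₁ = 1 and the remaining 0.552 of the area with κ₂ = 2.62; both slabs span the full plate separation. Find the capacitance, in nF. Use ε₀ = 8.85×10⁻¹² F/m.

0.561 nF

A = 542 cm² = 5.42×10⁻² m².
Side-by-side slabs ⇒ two capacitors in parallel, each spanning the full gap.
C₁ = κ₁ε₀A₁/d = 1.00 × 8.85×10⁻¹² × 2.43×10⁻² / 1.62×10⁻³ = 1.33×10⁻¹⁰ F.
C₂ = κ₂ε₀A₂/d = 2.62 × 8.85×10⁻¹² × 2.99×10⁻² / 1.62×10⁻³ = 4.28×10⁻¹⁰ F.
C = C₁ + C₂ = 5.61×10⁻¹⁰ F.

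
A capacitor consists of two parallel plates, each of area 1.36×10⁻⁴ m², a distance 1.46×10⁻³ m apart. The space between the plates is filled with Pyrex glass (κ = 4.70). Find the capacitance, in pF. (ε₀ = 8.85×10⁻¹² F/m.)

C = κε₀A/d = 4.70 × 8.85×10⁻¹² × 1.36×10⁻⁴ / 1.46×10⁻³ = 3.87×10⁻¹² F.

C ≈ 3.87 pF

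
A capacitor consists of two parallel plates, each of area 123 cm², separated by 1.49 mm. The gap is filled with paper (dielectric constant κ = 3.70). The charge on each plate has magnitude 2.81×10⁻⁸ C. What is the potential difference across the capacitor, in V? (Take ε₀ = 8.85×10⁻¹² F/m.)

A = 123 cm² = 1.23×10⁻² m².
C = κε₀A/d = 3.70 × 8.85×10⁻¹² × 1.23×10⁻² / 1.49×10⁻³ = 2.70×10⁻¹⁰ F.
V = Q/C = 2.81×10⁻⁸ / 2.70×10⁻¹⁰ = 1.04×10² V.

V ≈ 104 V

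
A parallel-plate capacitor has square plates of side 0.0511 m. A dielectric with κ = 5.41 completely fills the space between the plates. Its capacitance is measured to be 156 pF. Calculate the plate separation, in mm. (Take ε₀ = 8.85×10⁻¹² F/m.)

0.801 mm

A = (0.0511 m)² = 2.61×10⁻³ m².
d = κε₀A/C = 5.41 × 8.85×10⁻¹² × 2.61×10⁻³ / 1.56×10⁻¹⁰ = 8.01×10⁻⁴ m.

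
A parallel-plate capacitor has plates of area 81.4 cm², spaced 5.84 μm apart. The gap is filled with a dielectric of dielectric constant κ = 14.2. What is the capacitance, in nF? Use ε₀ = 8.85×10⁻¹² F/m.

C ≈ 175 nF

A = 81.4 cm² = 8.14×10⁻³ m².
C = κε₀A/d = 14.2 × 8.85×10⁻¹² × 8.14×10⁻³ / 5.84×10⁻⁶ = 1.75×10⁻⁷ F.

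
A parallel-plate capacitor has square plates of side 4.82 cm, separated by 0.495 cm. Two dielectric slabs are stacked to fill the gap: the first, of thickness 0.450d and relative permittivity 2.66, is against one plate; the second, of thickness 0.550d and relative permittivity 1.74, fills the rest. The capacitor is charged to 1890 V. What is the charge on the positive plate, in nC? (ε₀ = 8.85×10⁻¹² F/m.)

Q ≈ 16.2 nC

A = (4.82 cm)² = 2.32×10⁻³ m².
Stacked slabs ⇒ two capacitors in series, each with the full plate area.
C₁ = κ₁ε₀A/d₁ = 2.66 × 8.85×10⁻¹² × 2.32×10⁻³ / 2.23×10⁻³ = 2.46×10⁻¹¹ F.
C₂ = κ₂ε₀A/d₂ = 1.74 × 8.85×10⁻¹² × 2.32×10⁻³ / 2.72×10⁻³ = 1.31×10⁻¹¹ F.
C = (1/C₁ + 1/C₂)⁻¹ = 8.56×10⁻¹² F.
Q = CV = 8.56×10⁻¹² × 1890 = 1.62×10⁻⁸ C.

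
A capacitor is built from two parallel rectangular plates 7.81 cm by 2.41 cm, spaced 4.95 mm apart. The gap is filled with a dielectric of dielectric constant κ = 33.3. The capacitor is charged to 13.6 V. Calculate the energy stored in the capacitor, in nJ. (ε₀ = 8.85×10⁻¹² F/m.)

U ≈ 10.4 nJ

A = 7.81 × 2.41 cm² = 1.88×10⁻³ m².
C = κε₀A/d = 33.3 × 8.85×10⁻¹² × 1.88×10⁻³ / 4.95×10⁻³ = 1.12×10⁻¹⁰ F.
U = ½CV² = ½ × 1.12×10⁻¹⁰ × (13.6)² = 1.04×10⁻⁸ J.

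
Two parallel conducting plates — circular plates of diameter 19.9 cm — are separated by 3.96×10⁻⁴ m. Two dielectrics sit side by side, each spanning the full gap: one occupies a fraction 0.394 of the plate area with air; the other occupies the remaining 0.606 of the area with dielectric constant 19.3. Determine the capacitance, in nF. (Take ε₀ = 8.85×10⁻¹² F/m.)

A = π(19.9/2 cm)² = 3.11×10⁻² m².
Side-by-side slabs ⇒ two capacitors in parallel, each spanning the full gap.
C₁ = κ₁ε₀A₁/d = 1.00 × 8.85×10⁻¹² × 1.23×10⁻² / 3.96×10⁻⁴ = 2.74×10⁻¹⁰ F.
C₂ = κ₂ε₀A₂/d = 19.3 × 8.85×10⁻¹² × 1.88×10⁻² / 3.96×10⁻⁴ = 8.13×10⁻⁹ F.
C = C₁ + C₂ = 8.40×10⁻⁹ F.

8.40 nF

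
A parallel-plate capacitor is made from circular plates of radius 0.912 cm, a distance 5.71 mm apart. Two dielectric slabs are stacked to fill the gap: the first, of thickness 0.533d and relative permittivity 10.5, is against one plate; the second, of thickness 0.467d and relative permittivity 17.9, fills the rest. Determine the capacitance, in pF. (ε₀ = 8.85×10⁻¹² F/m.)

5.27 pF

A = π(0.912 cm)² = 2.61×10⁻⁴ m².
Stacked slabs ⇒ two capacitors in series, each with the full plate area.
C₁ = κ₁ε₀A/d₁ = 10.5 × 8.85×10⁻¹² × 2.61×10⁻⁴ / 3.04×10⁻³ = 7.98×10⁻¹² F.
C₂ = κ₂ε₀A/d₂ = 17.9 × 8.85×10⁻¹² × 2.61×10⁻⁴ / 2.67×10⁻³ = 1.55×10⁻¹¹ F.
C = (1/C₁ + 1/C₂)⁻¹ = 5.27×10⁻¹² F.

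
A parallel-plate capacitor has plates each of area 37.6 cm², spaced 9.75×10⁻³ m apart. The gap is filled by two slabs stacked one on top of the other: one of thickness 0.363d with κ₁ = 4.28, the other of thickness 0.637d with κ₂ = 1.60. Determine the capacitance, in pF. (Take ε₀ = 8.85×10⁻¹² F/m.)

A = 37.6 cm² = 3.76×10⁻³ m².
Stacked slabs ⇒ two capacitors in series, each with the full plate area.
C₁ = κ₁ε₀A/d₁ = 4.28 × 8.85×10⁻¹² × 3.76×10⁻³ / 3.54×10⁻³ = 4.02×10⁻¹¹ F.
C₂ = κ₂ε₀A/d₂ = 1.60 × 8.85×10⁻¹² × 3.76×10⁻³ / 6.21×10⁻³ = 8.57×10⁻¹² F.
C = (1/C₁ + 1/C₂)⁻¹ = 7.07×10⁻¹² F.

C ≈ 7.07 pF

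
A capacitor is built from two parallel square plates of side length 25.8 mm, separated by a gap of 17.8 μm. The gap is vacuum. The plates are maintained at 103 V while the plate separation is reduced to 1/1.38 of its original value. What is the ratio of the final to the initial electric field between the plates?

Battery connected ⇒ V is held fixed.
E = V/d, so E₂/E₁ = d₁/d₂ = 1.38.

E₂/E₁ ≈ 1.38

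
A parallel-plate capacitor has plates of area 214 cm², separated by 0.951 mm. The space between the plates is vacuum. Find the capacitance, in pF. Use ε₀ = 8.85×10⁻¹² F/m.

199 pF

A = 214 cm² = 2.14×10⁻² m².
C = ε₀A/d = 8.85×10⁻¹² × 2.14×10⁻² / 9.51×10⁻⁴ = 1.99×10⁻¹⁰ F.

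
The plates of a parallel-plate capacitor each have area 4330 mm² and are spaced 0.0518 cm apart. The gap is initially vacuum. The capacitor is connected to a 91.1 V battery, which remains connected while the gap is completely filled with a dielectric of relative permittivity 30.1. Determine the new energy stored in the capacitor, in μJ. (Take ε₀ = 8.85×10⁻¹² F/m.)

U ≈ 9.24 μJ

A = 4330 mm² = 4.33×10⁻³ m².
Initially C₁ = ε₀A/d = 8.85×10⁻¹² × 4.33×10⁻³ / 5.18×10⁻⁴ = 7.40×10⁻¹¹ F.
U₁ = 3.07×10⁻⁷ J.
Battery connected ⇒ V is held fixed. C₂ = 30.1 C₁ and U = ½CV², so U₂/U₁ = C₂/C₁ = 30.1.
U₂ = 30.1 × 3.07×10⁻⁷ = 9.24×10⁻⁶ J.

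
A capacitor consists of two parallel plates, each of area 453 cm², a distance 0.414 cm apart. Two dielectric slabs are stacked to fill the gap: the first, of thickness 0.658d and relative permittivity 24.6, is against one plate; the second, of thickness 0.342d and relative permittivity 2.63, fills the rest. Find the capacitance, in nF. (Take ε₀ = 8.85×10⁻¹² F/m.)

A = 453 cm² = 4.53×10⁻² m².
Stacked slabs ⇒ two capacitors in series, each with the full plate area.
C₁ = κ₁ε₀A/d₁ = 24.6 × 8.85×10⁻¹² × 4.53×10⁻² / 2.72×10⁻³ = 3.62×10⁻⁹ F.
C₂ = κ₂ε₀A/d₂ = 2.63 × 8.85×10⁻¹² × 4.53×10⁻² / 1.42×10⁻³ = 7.45×10⁻¹⁰ F.
C = (1/C₁ + 1/C₂)⁻¹ = 6.18×10⁻¹⁰ F.

C ≈ 0.618 nF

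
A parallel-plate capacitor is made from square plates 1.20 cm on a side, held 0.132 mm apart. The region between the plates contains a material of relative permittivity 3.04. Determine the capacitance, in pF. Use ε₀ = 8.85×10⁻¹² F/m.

A = (1.20 cm)² = 1.44×10⁻⁴ m².
C = κε₀A/d = 3.04 × 8.85×10⁻¹² × 1.44×10⁻⁴ / 1.32×10⁻⁴ = 2.93×10⁻¹¹ F.

C ≈ 29.3 pF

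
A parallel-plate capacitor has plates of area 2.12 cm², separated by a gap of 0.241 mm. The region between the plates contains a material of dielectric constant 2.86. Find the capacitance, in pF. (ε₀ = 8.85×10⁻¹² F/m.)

A = 2.12 cm² = 2.12×10⁻⁴ m².
C = κε₀A/d = 2.86 × 8.85×10⁻¹² × 2.12×10⁻⁴ / 2.41×10⁻⁴ = 2.23×10⁻¹¹ F.

22.3 pF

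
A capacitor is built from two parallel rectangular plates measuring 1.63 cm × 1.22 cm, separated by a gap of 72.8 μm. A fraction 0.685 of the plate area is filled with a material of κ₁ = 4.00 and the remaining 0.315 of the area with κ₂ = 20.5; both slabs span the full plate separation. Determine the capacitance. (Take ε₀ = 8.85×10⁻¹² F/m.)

A = 1.63 × 1.22 cm² = 1.99×10⁻⁴ m².
Side-by-side slabs ⇒ two capacitors in parallel, each spanning the full gap.
C₁ = κ₁ε₀A₁/d = 4.00 × 8.85×10⁻¹² × 1.36×10⁻⁴ / 7.28×10⁻⁵ = 6.62×10⁻¹¹ F.
C₂ = κ₂ε₀A₂/d = 20.5 × 8.85×10⁻¹² × 6.26×10⁻⁵ / 7.28×10⁻⁵ = 1.56×10⁻¹⁰ F.
C = C₁ + C₂ = 2.22×10⁻¹⁰ F.

222 pF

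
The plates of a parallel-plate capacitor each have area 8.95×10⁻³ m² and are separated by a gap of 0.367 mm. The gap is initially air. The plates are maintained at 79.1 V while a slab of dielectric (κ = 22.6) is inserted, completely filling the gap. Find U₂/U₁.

U₂/U₁ ≈ 22.6

Battery connected ⇒ V is held fixed.
C₂ = 22.6 C₁ and U = ½CV², so U₂/U₁ = C₂/C₁ = 22.6.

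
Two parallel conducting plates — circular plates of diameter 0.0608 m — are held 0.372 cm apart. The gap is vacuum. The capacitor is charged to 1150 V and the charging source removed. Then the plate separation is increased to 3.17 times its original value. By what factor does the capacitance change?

0.315

C = ε₀A/d scales as 1/d, so C₂/C₁ = d₁/d₂ = 1/3.17 = 0.315.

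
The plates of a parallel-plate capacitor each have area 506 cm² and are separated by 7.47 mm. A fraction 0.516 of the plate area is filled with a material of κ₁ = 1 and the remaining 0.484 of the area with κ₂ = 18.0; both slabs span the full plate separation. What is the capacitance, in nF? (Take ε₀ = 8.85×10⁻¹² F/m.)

A = 506 cm² = 5.06×10⁻² m².
Side-by-side slabs ⇒ two capacitors in parallel, each spanning the full gap.
C₁ = κ₁ε₀A₁/d = 1.00 × 8.85×10⁻¹² × 2.61×10⁻² / 7.47×10⁻³ = 3.09×10⁻¹¹ F.
C₂ = κ₂ε₀A₂/d = 18.0 × 8.85×10⁻¹² × 2.45×10⁻² / 7.47×10⁻³ = 5.22×10⁻¹⁰ F.
C = C₁ + C₂ = 5.53×10⁻¹⁰ F.

C ≈ 0.553 nF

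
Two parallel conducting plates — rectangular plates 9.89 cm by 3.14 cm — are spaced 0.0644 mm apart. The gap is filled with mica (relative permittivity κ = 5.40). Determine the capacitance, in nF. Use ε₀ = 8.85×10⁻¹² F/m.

C ≈ 2.30 nF

A = 9.89 × 3.14 cm² = 3.11×10⁻³ m².
C = κε₀A/d = 5.40 × 8.85×10⁻¹² × 3.11×10⁻³ / 6.44×10⁻⁵ = 2.30×10⁻⁹ F.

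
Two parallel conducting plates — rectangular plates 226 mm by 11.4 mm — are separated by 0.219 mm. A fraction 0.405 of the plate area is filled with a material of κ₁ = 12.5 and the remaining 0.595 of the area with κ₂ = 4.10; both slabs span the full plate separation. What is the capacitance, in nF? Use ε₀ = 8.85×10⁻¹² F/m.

A = 226 × 11.4 mm² = 2.58×10⁻³ m².
Side-by-side slabs ⇒ two capacitors in parallel, each spanning the full gap.
C₁ = κ₁ε₀A₁/d = 12.5 × 8.85×10⁻¹² × 1.04×10⁻³ / 2.19×10⁻⁴ = 5.27×10⁻¹⁰ F.
C₂ = κ₂ε₀A₂/d = 4.10 × 8.85×10⁻¹² × 1.53×10⁻³ / 2.19×10⁻⁴ = 2.54×10⁻¹⁰ F.
C = C₁ + C₂ = 7.81×10⁻¹⁰ F.

C ≈ 0.781 nF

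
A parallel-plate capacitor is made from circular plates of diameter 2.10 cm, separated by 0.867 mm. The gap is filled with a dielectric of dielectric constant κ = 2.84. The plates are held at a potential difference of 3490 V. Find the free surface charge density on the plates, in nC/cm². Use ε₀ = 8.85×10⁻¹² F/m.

A = π(2.10/2 cm)² = 3.46×10⁻⁴ m².
C = κε₀A/d = 2.84 × 8.85×10⁻¹² × 3.46×10⁻⁴ / 8.67×10⁻⁴ = 1.00×10⁻¹¹ F.
σ = Q/A = CV/A = 1.00×10⁻¹¹ × 3490 / 3.46×10⁻⁴ = 1.01×10⁻⁴ C/m².

σ ≈ 10.1 nC/cm²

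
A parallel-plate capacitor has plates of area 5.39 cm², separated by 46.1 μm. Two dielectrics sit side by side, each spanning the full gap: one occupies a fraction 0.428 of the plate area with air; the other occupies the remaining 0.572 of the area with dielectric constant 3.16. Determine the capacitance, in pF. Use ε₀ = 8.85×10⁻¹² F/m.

C ≈ 231 pF

A = 5.39 cm² = 5.39×10⁻⁴ m².
Side-by-side slabs ⇒ two capacitors in parallel, each spanning the full gap.
C₁ = κ₁ε₀A₁/d = 1.00 × 8.85×10⁻¹² × 2.31×10⁻⁴ / 4.61×10⁻⁵ = 4.43×10⁻¹¹ F.
C₂ = κ₂ε₀A₂/d = 3.16 × 8.85×10⁻¹² × 3.08×10⁻⁴ / 4.61×10⁻⁵ = 1.87×10⁻¹⁰ F.
C = C₁ + C₂ = 2.31×10⁻¹⁰ F.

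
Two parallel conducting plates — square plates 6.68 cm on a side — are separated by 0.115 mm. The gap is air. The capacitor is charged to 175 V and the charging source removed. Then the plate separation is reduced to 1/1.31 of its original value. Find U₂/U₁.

Isolated ⇒ Q is held fixed.
C₂ = 1.31 C₁ and U = Q²/(2C), so U₂/U₁ = C₁/C₂ = 0.763.

0.763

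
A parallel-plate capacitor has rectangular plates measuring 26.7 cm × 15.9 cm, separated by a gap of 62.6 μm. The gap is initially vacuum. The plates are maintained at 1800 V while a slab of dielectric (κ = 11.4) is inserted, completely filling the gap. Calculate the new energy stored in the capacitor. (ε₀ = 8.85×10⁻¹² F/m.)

A = 26.7 × 15.9 cm² = 4.25×10⁻² m².
Initially C₁ = ε₀A/d = 8.85×10⁻¹² × 4.25×10⁻² / 6.26×10⁻⁵ = 6.00×10⁻⁹ F.
U₁ = 9.72×10⁻³ J.
Battery connected ⇒ V is held fixed. C₂ = 11.4 C₁ and U = ½CV², so U₂/U₁ = C₂/C₁ = 11.4.
U₂ = 11.4 × 9.72×10⁻³ = 0.111 J.

111 mJ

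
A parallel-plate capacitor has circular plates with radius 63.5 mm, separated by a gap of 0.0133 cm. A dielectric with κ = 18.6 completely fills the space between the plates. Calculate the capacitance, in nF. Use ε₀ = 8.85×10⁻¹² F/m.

A = π(63.5 mm)² = 1.27×10⁻² m².
C = κε₀A/d = 18.6 × 8.85×10⁻¹² × 1.27×10⁻² / 1.33×10⁻⁴ = 1.57×10⁻⁸ F.

15.7 nF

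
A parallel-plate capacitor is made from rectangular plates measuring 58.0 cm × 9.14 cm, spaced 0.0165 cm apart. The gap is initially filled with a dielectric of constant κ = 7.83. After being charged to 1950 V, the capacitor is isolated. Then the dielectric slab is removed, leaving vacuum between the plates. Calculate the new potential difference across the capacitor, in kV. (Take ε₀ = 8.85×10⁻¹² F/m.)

A = 58.0 × 9.14 cm² = 5.30×10⁻² m².
Initially C₁ = κε₀A/d = 7.83 × 8.85×10⁻¹² × 5.30×10⁻² / 1.65×10⁻⁴ = 2.23×10⁻⁸ F.
V₁ = 1.95×10³ V.
Isolated ⇒ Q is held fixed. C₂ = 0.128 C₁ and V = Q/C, so V₂/V₁ = C₁/C₂ = 7.83.
V₂ = 7.83 × 1.95×10³ = 1.53×10⁴ V.

15.3 kV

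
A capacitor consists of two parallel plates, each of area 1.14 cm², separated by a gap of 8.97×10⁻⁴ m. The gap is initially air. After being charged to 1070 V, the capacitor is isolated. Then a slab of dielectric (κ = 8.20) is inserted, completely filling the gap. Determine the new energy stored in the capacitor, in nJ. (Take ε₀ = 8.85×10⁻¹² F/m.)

A = 1.14 cm² = 1.14×10⁻⁴ m².
Initially C₁ = ε₀A/d = 8.85×10⁻¹² × 1.14×10⁻⁴ / 8.97×10⁻⁴ = 1.12×10⁻¹² F.
U₁ = 6.44×10⁻⁷ J.
Isolated ⇒ Q is held fixed. C₂ = 8.20 C₁ and U = Q²/(2C), so U₂/U₁ = C₁/C₂ = 0.122.
U₂ = 0.122 × 6.44×10⁻⁷ = 7.85×10⁻⁸ J.

78.5 nJ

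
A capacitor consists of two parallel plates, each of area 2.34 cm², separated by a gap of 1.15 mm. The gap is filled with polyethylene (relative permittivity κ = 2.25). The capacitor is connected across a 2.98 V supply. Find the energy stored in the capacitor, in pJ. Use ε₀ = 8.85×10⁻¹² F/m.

A = 2.34 cm² = 2.34×10⁻⁴ m².
C = κε₀A/d = 2.25 × 8.85×10⁻¹² × 2.34×10⁻⁴ / 1.15×10⁻³ = 4.05×10⁻¹² F.
U = ½CV² = ½ × 4.05×10⁻¹² × (2.98)² = 1.80×10⁻¹¹ J.

18.0 pJ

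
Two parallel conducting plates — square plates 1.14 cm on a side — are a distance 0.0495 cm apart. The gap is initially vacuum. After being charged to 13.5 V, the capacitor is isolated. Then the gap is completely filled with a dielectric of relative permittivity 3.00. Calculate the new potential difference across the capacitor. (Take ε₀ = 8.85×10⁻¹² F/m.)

A = (1.14 cm)² = 1.30×10⁻⁴ m².
Initially C₁ = ε₀A/d = 8.85×10⁻¹² × 1.30×10⁻⁴ / 4.95×10⁻⁴ = 2.32×10⁻¹² F.
V₁ = 13.5 V.
Isolated ⇒ Q is held fixed. C₂ = 3.00 C₁ and V = Q/C, so V₂/V₁ = C₁/C₂ = 0.333.
V₂ = 0.333 × 13.5 = 4.50 V.

V ≈ 4.50 V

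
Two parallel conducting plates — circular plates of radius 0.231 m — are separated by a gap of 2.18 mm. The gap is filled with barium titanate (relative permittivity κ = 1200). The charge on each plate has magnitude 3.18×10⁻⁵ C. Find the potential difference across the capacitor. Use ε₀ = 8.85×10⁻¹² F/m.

38.9 V

A = π(0.231 m)² = 0.168 m².
C = κε₀A/d = 1200 × 8.85×10⁻¹² × 0.168 / 2.18×10⁻³ = 8.17×10⁻⁷ F.
V = Q/C = 3.18×10⁻⁵ / 8.17×10⁻⁷ = 38.9 V.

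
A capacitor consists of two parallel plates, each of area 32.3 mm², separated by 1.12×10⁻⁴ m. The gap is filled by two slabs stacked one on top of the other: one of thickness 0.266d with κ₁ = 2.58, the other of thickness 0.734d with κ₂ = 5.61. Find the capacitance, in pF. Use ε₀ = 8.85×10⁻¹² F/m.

C ≈ 10.9 pF

A = 32.3 mm² = 3.23×10⁻⁵ m².
Stacked slabs ⇒ two capacitors in series, each with the full plate area.
C₁ = κ₁ε₀A/d₁ = 2.58 × 8.85×10⁻¹² × 3.23×10⁻⁵ / 2.98×10⁻⁵ = 2.48×10⁻¹¹ F.
C₂ = κ₂ε₀A/d₂ = 5.61 × 8.85×10⁻¹² × 3.23×10⁻⁵ / 8.22×10⁻⁵ = 1.95×10⁻¹¹ F.
C = (1/C₁ + 1/C₂)⁻¹ = 1.09×10⁻¹¹ F.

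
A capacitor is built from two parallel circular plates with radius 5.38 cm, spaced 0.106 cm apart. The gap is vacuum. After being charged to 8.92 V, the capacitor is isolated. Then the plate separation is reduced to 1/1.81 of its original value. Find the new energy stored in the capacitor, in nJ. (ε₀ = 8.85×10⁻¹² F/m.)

A = π(5.38 cm)² = 9.09×10⁻³ m².
Initially C₁ = ε₀A/d = 8.85×10⁻¹² × 9.09×10⁻³ / 1.06×10⁻³ = 7.59×10⁻¹¹ F.
U₁ = 3.02×10⁻⁹ J.
Isolated ⇒ Q is held fixed. C₂ = 1.81 C₁ and U = Q²/(2C), so U₂/U₁ = C₁/C₂ = 0.552.
U₂ = 0.552 × 3.02×10⁻⁹ = 1.67×10⁻⁹ J.

1.67 nJ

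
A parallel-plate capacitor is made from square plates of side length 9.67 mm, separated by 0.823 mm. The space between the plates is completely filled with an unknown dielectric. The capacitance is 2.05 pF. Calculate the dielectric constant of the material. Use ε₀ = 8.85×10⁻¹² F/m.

κ ≈ 2.04

A = (9.67 mm)² = 9.35×10⁻⁵ m².
κ = Cd/(ε₀A) = 2.05×10⁻¹² × 8.23×10⁻⁴ / (8.85×10⁻¹² × 9.35×10⁻⁵) = 2.04.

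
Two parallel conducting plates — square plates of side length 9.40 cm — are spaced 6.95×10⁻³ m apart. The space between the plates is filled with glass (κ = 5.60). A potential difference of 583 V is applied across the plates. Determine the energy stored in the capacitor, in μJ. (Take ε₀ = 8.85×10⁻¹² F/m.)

A = (9.40 cm)² = 8.84×10⁻³ m².
C = κε₀A/d = 5.60 × 8.85×10⁻¹² × 8.84×10⁻³ / 6.95×10⁻³ = 6.30×10⁻¹¹ F.
U = ½CV² = ½ × 6.30×10⁻¹¹ × (583)² = 1.07×10⁻⁵ J.

10.7 μJ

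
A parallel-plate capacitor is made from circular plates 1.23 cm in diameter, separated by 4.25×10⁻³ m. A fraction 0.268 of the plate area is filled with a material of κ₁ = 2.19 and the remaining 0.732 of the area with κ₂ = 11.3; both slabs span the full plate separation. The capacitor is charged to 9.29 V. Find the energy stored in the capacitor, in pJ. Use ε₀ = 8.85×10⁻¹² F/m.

A = π(1.23/2 cm)² = 1.19×10⁻⁴ m².
Side-by-side slabs ⇒ two capacitors in parallel, each spanning the full gap.
C₁ = κ₁ε₀A₁/d = 2.19 × 8.85×10⁻¹² × 3.18×10⁻⁵ / 4.25×10⁻³ = 1.45×10⁻¹³ F.
C₂ = κ₂ε₀A₂/d = 11.3 × 8.85×10⁻¹² × 8.70×10⁻⁵ / 4.25×10⁻³ = 2.05×10⁻¹² F.
C = C₁ + C₂ = 2.19×10⁻¹² F.
U = ½CV² = ½ × 2.19×10⁻¹² × (9.29)² = 9.46×10⁻¹¹ J.

U ≈ 94.6 pJ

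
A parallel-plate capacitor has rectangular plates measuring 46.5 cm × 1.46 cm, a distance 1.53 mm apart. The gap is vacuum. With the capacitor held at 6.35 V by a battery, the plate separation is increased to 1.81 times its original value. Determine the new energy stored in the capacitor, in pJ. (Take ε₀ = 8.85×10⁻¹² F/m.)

A = 46.5 × 1.46 cm² = 6.79×10⁻³ m².
Initially C₁ = ε₀A/d = 8.85×10⁻¹² × 6.79×10⁻³ / 1.53×10⁻³ = 3.93×10⁻¹¹ F.
U₁ = 7.92×10⁻¹⁰ J.
Battery connected ⇒ V is held fixed. C₂ = 0.552 C₁ and U = ½CV², so U₂/U₁ = C₂/C₁ = 0.552.
U₂ = 0.552 × 7.92×10⁻¹⁰ = 4.37×10⁻¹⁰ J.

U ≈ 437 pJ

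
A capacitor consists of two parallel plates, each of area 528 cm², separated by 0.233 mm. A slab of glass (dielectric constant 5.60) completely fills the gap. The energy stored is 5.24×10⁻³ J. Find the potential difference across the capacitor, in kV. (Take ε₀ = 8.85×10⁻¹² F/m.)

V ≈ 0.966 kV

A = 528 cm² = 5.28×10⁻² m².
C = κε₀A/d = 5.60 × 8.85×10⁻¹² × 5.28×10⁻² / 2.33×10⁻⁴ = 1.12×10⁻⁸ F.
V = √(2U/C) = √(2 × 5.24×10⁻³ / 1.12×10⁻⁸) = 9.66×10² V.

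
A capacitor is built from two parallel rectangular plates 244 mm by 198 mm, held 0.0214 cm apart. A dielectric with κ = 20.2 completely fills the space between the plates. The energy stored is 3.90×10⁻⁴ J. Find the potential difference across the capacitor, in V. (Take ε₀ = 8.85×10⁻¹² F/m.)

139 V

A = 244 × 198 mm² = 4.83×10⁻² m².
C = κε₀A/d = 20.2 × 8.85×10⁻¹² × 4.83×10⁻² / 2.14×10⁻⁴ = 4.04×10⁻⁸ F.
V = √(2U/C) = √(2 × 3.90×10⁻⁴ / 4.04×10⁻⁸) = 1.39×10² V.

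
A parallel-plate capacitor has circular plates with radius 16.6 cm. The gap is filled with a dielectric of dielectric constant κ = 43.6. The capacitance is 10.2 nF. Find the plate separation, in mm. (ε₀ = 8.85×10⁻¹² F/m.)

A = π(16.6 cm)² = 8.66×10⁻² m².
d = κε₀A/C = 43.6 × 8.85×10⁻¹² × 8.66×10⁻² / 1.02×10⁻⁸ = 3.27×10⁻³ m.

3.27 mm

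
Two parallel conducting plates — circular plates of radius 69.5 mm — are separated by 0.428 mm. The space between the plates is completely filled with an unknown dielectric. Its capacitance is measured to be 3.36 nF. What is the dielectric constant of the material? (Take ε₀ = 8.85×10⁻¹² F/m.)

10.7

A = π(69.5 mm)² = 1.52×10⁻² m².
κ = Cd/(ε₀A) = 3.36×10⁻⁹ × 4.28×10⁻⁴ / (8.85×10⁻¹² × 1.52×10⁻²) = 10.7.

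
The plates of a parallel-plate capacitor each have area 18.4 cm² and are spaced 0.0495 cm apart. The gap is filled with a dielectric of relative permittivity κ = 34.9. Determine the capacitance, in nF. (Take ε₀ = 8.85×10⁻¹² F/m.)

A = 18.4 cm² = 1.84×10⁻³ m².
C = κε₀A/d = 34.9 × 8.85×10⁻¹² × 1.84×10⁻³ / 4.95×10⁻⁴ = 1.15×10⁻⁹ F.

1.15 nF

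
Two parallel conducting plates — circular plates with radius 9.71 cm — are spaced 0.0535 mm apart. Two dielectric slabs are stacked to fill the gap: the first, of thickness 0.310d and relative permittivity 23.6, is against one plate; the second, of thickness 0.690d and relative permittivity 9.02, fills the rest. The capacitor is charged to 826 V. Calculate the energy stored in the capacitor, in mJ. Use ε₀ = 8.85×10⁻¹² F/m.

A = π(9.71 cm)² = 2.96×10⁻² m².
Stacked slabs ⇒ two capacitors in series, each with the full plate area.
C₁ = κ₁ε₀A/d₁ = 23.6 × 8.85×10⁻¹² × 2.96×10⁻² / 1.66×10⁻⁵ = 3.73×10⁻⁷ F.
C₂ = κ₂ε₀A/d₂ = 9.02 × 8.85×10⁻¹² × 2.96×10⁻² / 3.69×10⁻⁵ = 6.41×10⁻⁸ F.
C = (1/C₁ + 1/C₂)⁻¹ = 5.47×10⁻⁸ F.
U = ½CV² = ½ × 5.47×10⁻⁸ × (826)² = 1.86×10⁻² J.

U ≈ 18.6 mJ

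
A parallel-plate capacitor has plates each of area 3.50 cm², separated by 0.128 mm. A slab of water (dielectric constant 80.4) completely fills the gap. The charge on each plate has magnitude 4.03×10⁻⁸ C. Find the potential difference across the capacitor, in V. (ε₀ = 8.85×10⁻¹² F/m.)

V ≈ 20.7 V

A = 3.50 cm² = 3.50×10⁻⁴ m².
C = κε₀A/d = 80.4 × 8.85×10⁻¹² × 3.50×10⁻⁴ / 1.28×10⁻⁴ = 1.95×10⁻⁹ F.
V = Q/C = 4.03×10⁻⁸ / 1.95×10⁻⁹ = 20.7 V.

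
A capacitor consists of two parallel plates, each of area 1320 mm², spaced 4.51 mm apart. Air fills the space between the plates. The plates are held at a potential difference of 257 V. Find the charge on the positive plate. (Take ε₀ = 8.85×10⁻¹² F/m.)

A = 1320 mm² = 1.32×10⁻³ m².
C = ε₀A/d = 8.85×10⁻¹² × 1.32×10⁻³ / 4.51×10⁻³ = 2.59×10⁻¹² F.
Q = CV = 2.59×10⁻¹² × 257 = 6.66×10⁻¹⁰ C.

Q ≈ 0.666 nC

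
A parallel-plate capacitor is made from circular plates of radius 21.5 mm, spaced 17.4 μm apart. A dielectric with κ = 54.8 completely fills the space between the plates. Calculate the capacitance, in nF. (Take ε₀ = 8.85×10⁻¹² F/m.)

A = π(21.5 mm)² = 1.45×10⁻³ m².
C = κε₀A/d = 54.8 × 8.85×10⁻¹² × 1.45×10⁻³ / 1.74×10⁻⁵ = 4.05×10⁻⁸ F.

C ≈ 40.5 nF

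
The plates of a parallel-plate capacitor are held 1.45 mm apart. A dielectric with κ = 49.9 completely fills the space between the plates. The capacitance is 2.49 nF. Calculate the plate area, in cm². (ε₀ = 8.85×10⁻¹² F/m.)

A ≈ 81.8 cm²

A = Cd/(κε₀) = 2.49×10⁻⁹ × 1.45×10⁻³ / (49.9 × 8.85×10⁻¹²) = 8.18×10⁻³ m².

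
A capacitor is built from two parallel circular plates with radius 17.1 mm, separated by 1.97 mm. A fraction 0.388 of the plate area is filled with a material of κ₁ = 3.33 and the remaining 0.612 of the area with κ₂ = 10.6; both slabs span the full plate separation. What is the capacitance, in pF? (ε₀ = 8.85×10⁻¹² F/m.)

A = π(17.1 mm)² = 9.19×10⁻⁴ m².
Side-by-side slabs ⇒ two capacitors in parallel, each spanning the full gap.
C₁ = κ₁ε₀A₁/d = 3.33 × 8.85×10⁻¹² × 3.56×10⁻⁴ / 1.97×10⁻³ = 5.33×10⁻¹² F.
C₂ = κ₂ε₀A₂/d = 10.6 × 8.85×10⁻¹² × 5.62×10⁻⁴ / 1.97×10⁻³ = 2.68×10⁻¹¹ F.
C = C₁ + C₂ = 3.21×10⁻¹¹ F.

C ≈ 32.1 pF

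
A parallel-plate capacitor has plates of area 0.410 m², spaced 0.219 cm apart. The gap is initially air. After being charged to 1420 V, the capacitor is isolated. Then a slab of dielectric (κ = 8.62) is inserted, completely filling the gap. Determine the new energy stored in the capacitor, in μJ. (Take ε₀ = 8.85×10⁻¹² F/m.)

U ≈ 194 μJ

Initially C₁ = ε₀A/d = 8.85×10⁻¹² × 0.410 / 2.19×10⁻³ = 1.66×10⁻⁹ F.
U₁ = 1.67×10⁻³ J.
Isolated ⇒ Q is held fixed. C₂ = 8.62 C₁ and U = Q²/(2C), so U₂/U₁ = C₁/C₂ = 0.116.
U₂ = 0.116 × 1.67×10⁻³ = 1.94×10⁻⁴ J.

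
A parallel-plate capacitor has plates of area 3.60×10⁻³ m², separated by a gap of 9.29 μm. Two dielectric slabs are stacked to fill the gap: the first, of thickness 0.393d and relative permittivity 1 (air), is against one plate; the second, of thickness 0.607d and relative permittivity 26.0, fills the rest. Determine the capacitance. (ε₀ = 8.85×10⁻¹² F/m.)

Stacked slabs ⇒ two capacitors in series, each with the full plate area.
C₁ = κ₁ε₀A/d₁ = 1.00 × 8.85×10⁻¹² × 3.60×10⁻³ / 3.65×10⁻⁶ = 8.73×10⁻⁹ F.
C₂ = κ₂ε₀A/d₂ = 26.0 × 8.85×10⁻¹² × 3.60×10⁻³ / 5.64×10⁻⁶ = 1.47×10⁻⁷ F.
C = (1/C₁ + 1/C₂)⁻¹ = 8.24×10⁻⁹ F.

8.24 nF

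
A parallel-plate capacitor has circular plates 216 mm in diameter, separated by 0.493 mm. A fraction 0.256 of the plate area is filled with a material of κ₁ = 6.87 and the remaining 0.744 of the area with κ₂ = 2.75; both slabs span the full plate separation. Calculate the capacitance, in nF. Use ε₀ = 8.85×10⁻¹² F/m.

C ≈ 2.50 nF

A = π(216/2 mm)² = 3.66×10⁻² m².
Side-by-side slabs ⇒ two capacitors in parallel, each spanning the full gap.
C₁ = κ₁ε₀A₁/d = 6.87 × 8.85×10⁻¹² × 9.38×10⁻³ / 4.93×10⁻⁴ = 1.16×10⁻⁹ F.
C₂ = κ₂ε₀A₂/d = 2.75 × 8.85×10⁻¹² × 2.73×10⁻² / 4.93×10⁻⁴ = 1.35×10⁻⁹ F.
C = C₁ + C₂ = 2.50×10⁻⁹ F.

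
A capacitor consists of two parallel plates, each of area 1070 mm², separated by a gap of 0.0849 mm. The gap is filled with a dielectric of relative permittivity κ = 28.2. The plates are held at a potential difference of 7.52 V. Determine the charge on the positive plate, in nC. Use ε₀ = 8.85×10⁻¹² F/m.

A = 1070 mm² = 1.07×10⁻³ m².
C = κε₀A/d = 28.2 × 8.85×10⁻¹² × 1.07×10⁻³ / 8.49×10⁻⁵ = 3.15×10⁻⁹ F.
Q = CV = 3.15×10⁻⁹ × 7.52 = 2.37×10⁻⁸ C.

23.7 nC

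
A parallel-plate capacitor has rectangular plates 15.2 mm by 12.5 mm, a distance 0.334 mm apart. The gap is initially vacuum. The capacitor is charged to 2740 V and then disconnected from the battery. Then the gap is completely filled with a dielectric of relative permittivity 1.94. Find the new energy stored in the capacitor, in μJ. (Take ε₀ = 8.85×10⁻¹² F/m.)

9.74 μJ

A = 15.2 × 12.5 mm² = 1.90×10⁻⁴ m².
Initially C₁ = ε₀A/d = 8.85×10⁻¹² × 1.90×10⁻⁴ / 3.34×10⁻⁴ = 5.03×10⁻¹² F.
U₁ = 1.89×10⁻⁵ J.
Isolated ⇒ Q is held fixed. C₂ = 1.94 C₁ and U = Q²/(2C), so U₂/U₁ = C₁/C₂ = 0.515.
U₂ = 0.515 × 1.89×10⁻⁵ = 9.74×10⁻⁶ J.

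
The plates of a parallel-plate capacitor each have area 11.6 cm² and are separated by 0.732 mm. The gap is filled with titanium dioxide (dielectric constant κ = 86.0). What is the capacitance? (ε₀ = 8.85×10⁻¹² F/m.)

A = 11.6 cm² = 1.16×10⁻³ m².
C = κε₀A/d = 86.0 × 8.85×10⁻¹² × 1.16×10⁻³ / 7.32×10⁻⁴ = 1.21×10⁻⁹ F.

C ≈ 1.21 nF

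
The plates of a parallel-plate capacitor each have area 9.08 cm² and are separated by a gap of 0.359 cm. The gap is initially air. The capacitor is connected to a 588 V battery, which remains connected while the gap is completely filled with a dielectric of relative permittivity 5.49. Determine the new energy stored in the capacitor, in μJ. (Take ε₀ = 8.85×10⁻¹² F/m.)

A = 9.08 cm² = 9.08×10⁻⁴ m².
Initially C₁ = ε₀A/d = 8.85×10⁻¹² × 9.08×10⁻⁴ / 3.59×10⁻³ = 2.24×10⁻¹² F.
U₁ = 3.87×10⁻⁷ J.
Battery connected ⇒ V is held fixed. C₂ = 5.49 C₁ and U = ½CV², so U₂/U₁ = C₂/C₁ = 5.49.
U₂ = 5.49 × 3.87×10⁻⁷ = 2.12×10⁻⁶ J.

U ≈ 2.12 μJ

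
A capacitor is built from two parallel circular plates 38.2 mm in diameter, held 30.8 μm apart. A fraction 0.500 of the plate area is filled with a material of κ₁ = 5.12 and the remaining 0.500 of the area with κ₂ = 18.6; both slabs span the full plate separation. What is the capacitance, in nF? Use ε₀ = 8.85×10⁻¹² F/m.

A = π(38.2/2 mm)² = 1.15×10⁻³ m².
Side-by-side slabs ⇒ two capacitors in parallel, each spanning the full gap.
C₁ = κ₁ε₀A₁/d = 5.12 × 8.85×10⁻¹² × 5.73×10⁻⁴ / 3.08×10⁻⁵ = 8.43×10⁻¹⁰ F.
C₂ = κ₂ε₀A₂/d = 18.6 × 8.85×10⁻¹² × 5.73×10⁻⁴ / 3.08×10⁻⁵ = 3.06×10⁻⁹ F.
C = C₁ + C₂ = 3.91×10⁻⁹ F.

C ≈ 3.91 nF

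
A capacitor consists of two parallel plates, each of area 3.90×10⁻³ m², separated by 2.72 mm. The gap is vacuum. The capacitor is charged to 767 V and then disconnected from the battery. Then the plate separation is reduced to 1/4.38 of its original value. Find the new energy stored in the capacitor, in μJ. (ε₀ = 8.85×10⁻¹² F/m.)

U ≈ 0.852 μJ

Initially C₁ = ε₀A/d = 8.85×10⁻¹² × 3.90×10⁻³ / 2.72×10⁻³ = 1.27×10⁻¹¹ F.
U₁ = 3.73×10⁻⁶ J.
Isolated ⇒ Q is held fixed. C₂ = 4.38 C₁ and U = Q²/(2C), so U₂/U₁ = C₁/C₂ = 0.228.
U₂ = 0.228 × 3.73×10⁻⁶ = 8.52×10⁻⁷ J.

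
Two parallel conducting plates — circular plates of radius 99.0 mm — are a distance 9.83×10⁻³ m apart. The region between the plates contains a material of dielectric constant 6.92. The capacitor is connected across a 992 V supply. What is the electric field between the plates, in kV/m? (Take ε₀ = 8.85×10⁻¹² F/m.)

E ≈ 101 kV/m

E = V/d = 992 / 9.83×10⁻³ = 1.01×10⁵ V/m.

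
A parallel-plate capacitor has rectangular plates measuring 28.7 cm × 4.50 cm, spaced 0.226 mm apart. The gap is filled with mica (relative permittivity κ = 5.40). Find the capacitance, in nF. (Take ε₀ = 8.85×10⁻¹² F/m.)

A = 28.7 × 4.50 cm² = 1.29×10⁻² m².
C = κε₀A/d = 5.40 × 8.85×10⁻¹² × 1.29×10⁻² / 2.26×10⁻⁴ = 2.73×10⁻⁹ F.

C ≈ 2.73 nF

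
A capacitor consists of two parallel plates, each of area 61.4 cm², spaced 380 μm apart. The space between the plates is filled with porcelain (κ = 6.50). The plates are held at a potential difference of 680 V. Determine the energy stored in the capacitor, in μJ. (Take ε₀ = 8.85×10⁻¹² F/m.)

215 μJ

A = 61.4 cm² = 6.14×10⁻³ m².
C = κε₀A/d = 6.50 × 8.85×10⁻¹² × 6.14×10⁻³ / 3.80×10⁻⁴ = 9.29×10⁻¹⁰ F.
U = ½CV² = ½ × 9.29×10⁻¹⁰ × (680)² = 2.15×10⁻⁴ J.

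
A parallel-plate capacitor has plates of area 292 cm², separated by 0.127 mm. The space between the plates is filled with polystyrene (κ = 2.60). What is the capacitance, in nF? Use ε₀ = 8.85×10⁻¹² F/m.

C ≈ 5.29 nF

A = 292 cm² = 2.92×10⁻² m².
C = κε₀A/d = 2.60 × 8.85×10⁻¹² × 2.92×10⁻² / 1.27×10⁻⁴ = 5.29×10⁻⁹ F.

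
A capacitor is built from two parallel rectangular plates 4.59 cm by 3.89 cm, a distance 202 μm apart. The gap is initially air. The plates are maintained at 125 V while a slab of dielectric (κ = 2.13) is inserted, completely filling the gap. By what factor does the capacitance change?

C = κε₀A/d scales with κ, so C₂/C₁ = κ = 2.13.

2.13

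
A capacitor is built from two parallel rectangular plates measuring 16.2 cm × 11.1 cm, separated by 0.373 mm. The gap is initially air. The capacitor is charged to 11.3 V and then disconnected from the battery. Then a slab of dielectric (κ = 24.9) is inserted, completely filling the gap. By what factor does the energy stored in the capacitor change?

Isolated ⇒ Q is held fixed.
C₂ = 24.9 C₁ and U = Q²/(2C), so U₂/U₁ = C₁/C₂ = 0.0402.

U₂/U₁ ≈ 0.0402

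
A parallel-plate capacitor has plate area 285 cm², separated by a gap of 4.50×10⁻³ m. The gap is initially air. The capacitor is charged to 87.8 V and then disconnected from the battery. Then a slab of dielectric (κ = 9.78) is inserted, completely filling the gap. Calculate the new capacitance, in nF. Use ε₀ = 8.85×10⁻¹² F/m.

A = 285 cm² = 2.85×10⁻² m².
Initially C₁ = ε₀A/d = 8.85×10⁻¹² × 2.85×10⁻² / 4.50×10⁻³ = 5.61×10⁻¹¹ F.
C = κε₀A/d scales with κ, so C₂/C₁ = κ = 9.78.
C₂ = 9.78 × 5.61×10⁻¹¹ = 5.48×10⁻¹⁰ F.

C ≈ 0.548 nF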